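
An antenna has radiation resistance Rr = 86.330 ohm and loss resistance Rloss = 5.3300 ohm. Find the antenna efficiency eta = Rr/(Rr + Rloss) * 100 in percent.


eta = 86.330 / (86.330 + 5.3300) * 100 = 94.19%

94.19%


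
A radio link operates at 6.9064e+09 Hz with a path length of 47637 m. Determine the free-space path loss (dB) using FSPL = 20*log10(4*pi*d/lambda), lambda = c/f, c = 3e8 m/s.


lambda = c / f = 3.0000e+08 / 6.9064e+09 = 0.04343797 m
FSPL = 20 * log10(4*pi*47637/0.04343797) = 142.8 dB

142.8 dB


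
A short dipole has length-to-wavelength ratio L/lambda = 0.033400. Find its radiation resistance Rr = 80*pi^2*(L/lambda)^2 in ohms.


Rr = 80 * pi^2 * (0.033400)^2 = 80 * 9.869604 * 1.115560e-03 = 0.8808 ohm

0.8808 ohm


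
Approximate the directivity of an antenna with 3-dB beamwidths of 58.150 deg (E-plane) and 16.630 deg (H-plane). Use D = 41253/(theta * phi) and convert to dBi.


D_linear = 41253 / (58.150 * 16.630) = 42.65928
D_dBi = 10 * log10(42.65928) = 16.30 dBi

16.30 dBi


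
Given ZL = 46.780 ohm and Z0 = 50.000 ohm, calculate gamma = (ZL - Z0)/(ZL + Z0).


gamma = (46.780 - 50.000) / (46.780 + 50.000) = -0.03327

-0.03327


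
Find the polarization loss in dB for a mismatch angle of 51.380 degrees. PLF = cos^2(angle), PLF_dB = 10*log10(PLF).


PLF_linear = cos^2(51.380 deg) = 0.3895662
PLF_dB = 10 * log10(0.3895662) = -4.094 dB

-4.094 dB


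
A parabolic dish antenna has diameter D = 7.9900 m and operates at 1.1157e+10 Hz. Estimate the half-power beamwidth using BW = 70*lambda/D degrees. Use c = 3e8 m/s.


lambda = c / f = 3.0000e+08 / 1.1157e+10 = 0.02688895 m
BW = 70 * 0.02688895 / 7.9900 = 0.2356 deg

0.2356 deg


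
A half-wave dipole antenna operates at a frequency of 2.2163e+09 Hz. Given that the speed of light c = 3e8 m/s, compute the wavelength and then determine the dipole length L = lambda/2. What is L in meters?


lambda = c / f = 3.0000e+08 / 2.2163e+09 = 0.1353607 m
L = lambda / 2 = 0.1353607 / 2 = 0.06768 m

0.06768 m


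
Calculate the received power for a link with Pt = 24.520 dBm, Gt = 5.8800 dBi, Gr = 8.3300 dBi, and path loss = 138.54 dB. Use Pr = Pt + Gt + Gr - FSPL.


Pr = 24.520 + 5.8800 + 8.3300 - 138.54 = -99.81 dBm

-99.81 dBm


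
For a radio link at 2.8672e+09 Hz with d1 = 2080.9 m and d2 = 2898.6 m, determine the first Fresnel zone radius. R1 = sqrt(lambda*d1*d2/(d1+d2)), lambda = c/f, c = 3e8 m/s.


lambda = c / f = 3.0000e+08 / 2.8672e+09 = 0.1046317 m
R1 = sqrt(0.1046317 * 2080.9 * 2898.6 / (2080.9 + 2898.6)) = 11.26 m

11.26 m


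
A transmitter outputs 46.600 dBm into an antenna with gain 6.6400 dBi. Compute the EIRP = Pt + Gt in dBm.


EIRP = Pt + Gt = 46.600 + 6.6400 = 53.24 dBm

53.24 dBm


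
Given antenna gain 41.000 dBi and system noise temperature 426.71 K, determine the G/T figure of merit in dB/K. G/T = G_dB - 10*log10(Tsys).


G/T = 41.000 - 10*log10(426.71) = 41.000 - 26.30133 = 14.70 dB/K

14.70 dB/K


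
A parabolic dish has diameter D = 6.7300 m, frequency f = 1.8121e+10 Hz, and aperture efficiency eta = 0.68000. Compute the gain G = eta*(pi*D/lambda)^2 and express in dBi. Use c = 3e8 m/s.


lambda = c / f = 3.0000e+08 / 1.8121e+10 = 0.01655538 m
G_linear = 0.68000 * (pi * 6.7300 / 0.01655538)^2 = 1.109074e+06
G_dBi = 10 * log10(1.109074e+06) = 60.45 dBi

60.45 dBi


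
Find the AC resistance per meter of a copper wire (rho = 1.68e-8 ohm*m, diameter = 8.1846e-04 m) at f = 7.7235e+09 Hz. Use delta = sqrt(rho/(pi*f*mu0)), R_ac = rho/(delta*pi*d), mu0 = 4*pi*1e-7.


delta = sqrt(1.68e-8 / (pi * 7.7235e+09 * 4*pi*1e-7)) = 7.422799e-07 m
R_ac = 1.68e-8 / (7.422799e-07 * pi * 8.1846e-04) = 8.802 ohm/m

8.802 ohm/m


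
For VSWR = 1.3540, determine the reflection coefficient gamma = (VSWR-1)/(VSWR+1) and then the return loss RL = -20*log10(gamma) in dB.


gamma = (1.3540 - 1) / (1.3540 + 1) = 0.1503823
RL = -20 * log10(0.1503823) = 16.46 dB

16.46 dB


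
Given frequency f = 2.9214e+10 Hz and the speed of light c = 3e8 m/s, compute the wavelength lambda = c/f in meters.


lambda = c / f = 3.0000e+08 / 2.9214e+10 = 0.01027 m

0.01027 m


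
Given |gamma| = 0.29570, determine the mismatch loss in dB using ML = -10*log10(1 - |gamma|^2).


ML = -10 * log10(1 - 0.29570^2) = -10 * log10(0.91256151) = 0.3974 dB

0.3974 dB


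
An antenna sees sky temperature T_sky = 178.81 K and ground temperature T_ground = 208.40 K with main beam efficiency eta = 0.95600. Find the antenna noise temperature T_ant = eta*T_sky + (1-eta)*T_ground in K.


T_ant = 0.95600 * 178.81 + (1 - 0.95600) * 208.40 = 180.1 K

180.1 K


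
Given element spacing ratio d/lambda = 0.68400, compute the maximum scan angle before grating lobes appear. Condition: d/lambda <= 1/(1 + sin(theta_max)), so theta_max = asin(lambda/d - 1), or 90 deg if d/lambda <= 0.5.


lambda/d - 1 = 1/0.68400 - 1 = 0.4619883
theta_max = asin(0.4619883) = 27.52 deg

27.52 deg


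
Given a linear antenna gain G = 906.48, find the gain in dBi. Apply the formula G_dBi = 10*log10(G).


G_dBi = 10 * log10(906.48) = 29.57 dBi

29.57 dBi


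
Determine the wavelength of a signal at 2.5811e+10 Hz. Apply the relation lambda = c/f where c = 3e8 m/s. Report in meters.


lambda = c / f = 3.0000e+08 / 2.5811e+10 = 0.01162 m

0.01162 m


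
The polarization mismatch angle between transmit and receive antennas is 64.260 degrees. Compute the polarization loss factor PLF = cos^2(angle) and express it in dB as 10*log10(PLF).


PLF_linear = cos^2(64.260 deg) = 0.1886061
PLF_dB = 10 * log10(0.1886061) = -7.244 dB

-7.244 dB


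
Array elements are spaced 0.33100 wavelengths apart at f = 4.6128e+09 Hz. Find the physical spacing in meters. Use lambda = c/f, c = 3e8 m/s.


lambda = c / f = 3.0000e+08 / 4.6128e+09 = 0.06503642 m
d = 0.33100 * 0.06503642 = 0.02153 m

0.02153 m


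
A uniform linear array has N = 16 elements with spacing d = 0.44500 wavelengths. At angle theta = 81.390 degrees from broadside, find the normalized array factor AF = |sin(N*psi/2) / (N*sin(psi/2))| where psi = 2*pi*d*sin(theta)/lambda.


psi = 2*pi*0.44500*sin(81.390 deg) = 2.764507 rad
AF = |sin(16*2.764507/2) / (16*sin(2.764507/2))| = 7.927e-03

7.927e-03


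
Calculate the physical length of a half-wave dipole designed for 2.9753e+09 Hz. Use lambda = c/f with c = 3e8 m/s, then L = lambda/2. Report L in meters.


lambda = c / f = 3.0000e+08 / 2.9753e+09 = 0.1008302 m
L = lambda / 2 = 0.1008302 / 2 = 0.05042 m

0.05042 m


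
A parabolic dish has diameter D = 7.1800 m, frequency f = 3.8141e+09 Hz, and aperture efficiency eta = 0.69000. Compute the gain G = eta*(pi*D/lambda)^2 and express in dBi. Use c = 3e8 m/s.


lambda = c / f = 3.0000e+08 / 3.8141e+09 = 0.07865552 m
G_linear = 0.69000 * (pi * 7.1800 / 0.07865552)^2 = 56746.53
G_dBi = 10 * log10(56746.53) = 47.54 dBi

47.54 dBi


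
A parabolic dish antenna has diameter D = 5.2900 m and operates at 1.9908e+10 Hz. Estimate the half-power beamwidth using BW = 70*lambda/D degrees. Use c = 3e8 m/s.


lambda = c / f = 3.0000e+08 / 1.9908e+10 = 0.01506932 m
BW = 70 * 0.01506932 / 5.2900 = 0.1994 deg

0.1994 deg


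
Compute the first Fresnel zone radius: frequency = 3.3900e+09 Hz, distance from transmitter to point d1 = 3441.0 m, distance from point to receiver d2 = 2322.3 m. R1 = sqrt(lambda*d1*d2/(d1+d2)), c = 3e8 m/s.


lambda = c / f = 3.0000e+08 / 3.3900e+09 = 0.08849558 m
R1 = sqrt(0.08849558 * 3441.0 * 2322.3 / (3441.0 + 2322.3)) = 11.08 m

11.08 m


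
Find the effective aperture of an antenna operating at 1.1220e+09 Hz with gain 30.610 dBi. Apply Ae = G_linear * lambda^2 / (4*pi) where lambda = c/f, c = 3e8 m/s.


lambda = c / f = 3.0000e+08 / 1.1220e+09 = 0.2673797 m
G_linear = 10^(30.610/10) = 1150.800
Ae = G_linear * lambda^2 / (4*pi) = 1150.800 * 0.2673797^2 / (4*pi) = 6.547 m^2

6.547 m^2


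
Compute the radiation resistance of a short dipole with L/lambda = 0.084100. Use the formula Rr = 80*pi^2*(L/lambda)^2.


Rr = 80 * pi^2 * (0.084100)^2 = 80 * 9.869604 * 7.072810e-03 = 5.584 ohm

5.584 ohm


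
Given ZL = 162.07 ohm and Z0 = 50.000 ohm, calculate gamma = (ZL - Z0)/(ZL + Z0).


gamma = (162.07 - 50.000) / (162.07 + 50.000) = 0.5285

0.5285


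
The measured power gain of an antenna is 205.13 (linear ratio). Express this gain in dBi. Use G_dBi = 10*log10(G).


G_dBi = 10 * log10(205.13) = 23.12 dBi

23.12 dBi


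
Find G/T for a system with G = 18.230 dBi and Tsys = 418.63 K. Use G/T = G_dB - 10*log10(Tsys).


G/T = 18.230 - 10*log10(418.63) = 18.230 - 26.21830 = -7.988 dB/K

-7.988 dB/K


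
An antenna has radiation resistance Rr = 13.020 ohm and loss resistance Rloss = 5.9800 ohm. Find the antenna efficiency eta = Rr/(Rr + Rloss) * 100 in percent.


eta = 13.020 / (13.020 + 5.9800) * 100 = 68.53%

68.53%


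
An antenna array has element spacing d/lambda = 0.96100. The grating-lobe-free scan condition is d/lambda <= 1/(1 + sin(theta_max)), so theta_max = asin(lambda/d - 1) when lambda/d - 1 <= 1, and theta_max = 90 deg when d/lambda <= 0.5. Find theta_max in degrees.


lambda/d - 1 = 1/0.96100 - 1 = 0.04058273
theta_max = asin(0.04058273) = 2.326 deg

2.326 deg


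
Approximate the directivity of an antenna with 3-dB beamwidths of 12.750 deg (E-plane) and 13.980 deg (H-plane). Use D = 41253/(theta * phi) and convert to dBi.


D_linear = 41253 / (12.750 * 13.980) = 231.4399
D_dBi = 10 * log10(231.4399) = 23.64 dBi

23.64 dBi


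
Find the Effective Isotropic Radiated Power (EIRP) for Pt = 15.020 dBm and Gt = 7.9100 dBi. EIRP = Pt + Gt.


EIRP = Pt + Gt = 15.020 + 7.9100 = 22.93 dBm

22.93 dBm


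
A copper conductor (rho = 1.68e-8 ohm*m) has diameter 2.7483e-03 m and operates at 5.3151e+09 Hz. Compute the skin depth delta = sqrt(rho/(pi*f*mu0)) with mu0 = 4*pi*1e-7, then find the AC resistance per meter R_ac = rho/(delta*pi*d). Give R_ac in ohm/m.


delta = sqrt(1.68e-8 / (pi * 5.3151e+09 * 4*pi*1e-7)) = 8.947857e-07 m
R_ac = 1.68e-8 / (8.947857e-07 * pi * 2.7483e-03) = 2.175 ohm/m

2.175 ohm/m


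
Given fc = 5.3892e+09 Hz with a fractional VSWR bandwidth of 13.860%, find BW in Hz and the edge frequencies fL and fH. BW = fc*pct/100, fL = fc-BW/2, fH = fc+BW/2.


BW = 5.3892e+09 * 13.860/100 = 7.469431e+08 Hz
fL = 5.3892e+09 - 7.469431e+08/2 = 5.016e+09 Hz
fH = 5.3892e+09 + 7.469431e+08/2 = 5.763e+09 Hz

BW=7.469e+08 Hz, fL=5.016e+09 Hz, fH=5.763e+09 Hz


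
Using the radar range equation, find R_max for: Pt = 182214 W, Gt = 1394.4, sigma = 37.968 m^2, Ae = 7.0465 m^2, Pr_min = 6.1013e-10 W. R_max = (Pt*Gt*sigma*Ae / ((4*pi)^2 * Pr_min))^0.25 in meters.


R^4 = 182214*1394.4*37.968*7.0465 / ((4*pi)^2 * 6.1013e-10) = 7.055344e+17
R_max = 7.055344e+17^0.25 = 28982 m

28982 m


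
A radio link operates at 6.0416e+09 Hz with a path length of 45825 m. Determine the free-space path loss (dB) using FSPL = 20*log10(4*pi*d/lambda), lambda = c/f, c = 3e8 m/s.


lambda = c / f = 3.0000e+08 / 6.0416e+09 = 0.04965572 m
FSPL = 20 * log10(4*pi*45825/0.04965572) = 141.3 dB

141.3 dB


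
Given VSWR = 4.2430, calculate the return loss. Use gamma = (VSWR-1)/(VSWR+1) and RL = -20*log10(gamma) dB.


gamma = (4.2430 - 1) / (4.2430 + 1) = 0.6185390
RL = -20 * log10(0.6185390) = 4.173 dB

4.173 dB


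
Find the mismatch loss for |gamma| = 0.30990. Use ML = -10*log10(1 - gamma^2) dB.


ML = -10 * log10(1 - 0.30990^2) = -10 * log10(0.90396199) = 0.4385 dB

0.4385 dB


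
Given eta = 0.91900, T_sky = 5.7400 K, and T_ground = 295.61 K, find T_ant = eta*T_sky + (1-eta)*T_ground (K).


T_ant = 0.91900 * 5.7400 + (1 - 0.91900) * 295.61 = 29.22 K

29.22 K


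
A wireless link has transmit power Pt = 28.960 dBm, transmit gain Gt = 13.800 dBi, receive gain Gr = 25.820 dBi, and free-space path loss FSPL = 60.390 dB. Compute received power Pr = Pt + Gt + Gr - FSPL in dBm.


Pr = 28.960 + 13.800 + 25.820 - 60.390 = 8.19 dBm

8.19 dBm


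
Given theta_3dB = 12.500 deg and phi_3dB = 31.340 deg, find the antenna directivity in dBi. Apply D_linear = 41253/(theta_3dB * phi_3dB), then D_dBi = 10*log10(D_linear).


D_linear = 41253 / (12.500 * 31.340) = 105.3044
D_dBi = 10 * log10(105.3044) = 20.22 dBi

20.22 dBi


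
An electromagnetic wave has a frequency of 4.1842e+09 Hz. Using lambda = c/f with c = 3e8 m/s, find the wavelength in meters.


lambda = c / f = 3.0000e+08 / 4.1842e+09 = 0.07170 m

0.07170 m


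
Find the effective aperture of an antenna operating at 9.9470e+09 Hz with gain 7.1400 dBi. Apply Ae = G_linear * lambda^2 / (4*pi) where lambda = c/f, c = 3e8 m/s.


lambda = c / f = 3.0000e+08 / 9.9470e+09 = 0.03015985 m
G_linear = 10^(7.1400/10) = 5.176068
Ae = G_linear * lambda^2 / (4*pi) = 5.176068 * 0.03015985^2 / (4*pi) = 3.747e-04 m^2

3.747e-04 m^2


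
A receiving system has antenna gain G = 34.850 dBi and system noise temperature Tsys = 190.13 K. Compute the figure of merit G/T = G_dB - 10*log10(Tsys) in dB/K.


G/T = 34.850 - 10*log10(190.13) = 34.850 - 22.79051 = 12.06 dB/K

12.06 dB/K


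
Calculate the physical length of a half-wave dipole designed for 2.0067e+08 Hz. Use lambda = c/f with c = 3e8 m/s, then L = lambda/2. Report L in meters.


lambda = c / f = 3.0000e+08 / 2.0067e+08 = 1.494992 m
L = lambda / 2 = 1.494992 / 2 = 0.7475 m

0.7475 m


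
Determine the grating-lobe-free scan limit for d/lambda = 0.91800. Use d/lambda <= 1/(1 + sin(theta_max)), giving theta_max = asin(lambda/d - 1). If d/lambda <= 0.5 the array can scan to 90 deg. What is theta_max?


lambda/d - 1 = 1/0.91800 - 1 = 0.08932462
theta_max = asin(0.08932462) = 5.125 deg

5.125 deg


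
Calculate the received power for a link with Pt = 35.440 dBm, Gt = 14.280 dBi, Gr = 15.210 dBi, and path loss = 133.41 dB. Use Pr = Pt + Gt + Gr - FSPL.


Pr = 35.440 + 14.280 + 15.210 - 133.41 = -68.48 dBm

-68.48 dBm


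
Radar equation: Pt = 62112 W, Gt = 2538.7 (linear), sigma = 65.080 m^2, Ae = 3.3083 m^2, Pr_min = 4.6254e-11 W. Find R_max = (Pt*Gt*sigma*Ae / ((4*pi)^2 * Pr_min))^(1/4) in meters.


R^4 = 62112*2538.7*65.080*3.3083 / ((4*pi)^2 * 4.6254e-11) = 4.648045e+18
R_max = 4.648045e+18^0.25 = 46432 m

46432 m


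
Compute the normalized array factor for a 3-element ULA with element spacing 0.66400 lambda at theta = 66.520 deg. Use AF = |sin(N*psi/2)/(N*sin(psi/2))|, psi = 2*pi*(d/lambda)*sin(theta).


psi = 2*pi*0.66400*sin(66.520 deg) = 3.826587 rad
AF = |sin(3*3.826587/2) / (3*sin(3.826587/2))| = 0.1829

0.1829


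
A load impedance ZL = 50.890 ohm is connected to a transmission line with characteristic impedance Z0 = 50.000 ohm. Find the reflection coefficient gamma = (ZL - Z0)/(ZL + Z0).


gamma = (50.890 - 50.000) / (50.890 + 50.000) = 8.821e-03

8.821e-03


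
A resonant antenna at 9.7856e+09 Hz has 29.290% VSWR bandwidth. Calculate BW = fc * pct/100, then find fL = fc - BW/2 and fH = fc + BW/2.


BW = 9.7856e+09 * 29.290/100 = 2.866202e+09 Hz
fL = 9.7856e+09 - 2.866202e+09/2 = 8.352e+09 Hz
fH = 9.7856e+09 + 2.866202e+09/2 = 1.122e+10 Hz

BW=2.866e+09 Hz, fL=8.352e+09 Hz, fH=1.122e+10 Hz


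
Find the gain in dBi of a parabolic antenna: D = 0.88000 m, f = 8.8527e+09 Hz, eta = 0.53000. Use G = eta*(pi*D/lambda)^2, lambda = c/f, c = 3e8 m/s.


lambda = c / f = 3.0000e+08 / 8.8527e+09 = 0.03388797 m
G_linear = 0.53000 * (pi * 0.88000 / 0.03388797)^2 = 3527.361
G_dBi = 10 * log10(3527.361) = 35.47 dBi

35.47 dBi


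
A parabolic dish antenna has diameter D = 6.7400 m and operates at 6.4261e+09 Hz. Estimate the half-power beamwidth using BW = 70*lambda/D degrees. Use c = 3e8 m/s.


lambda = c / f = 3.0000e+08 / 6.4261e+09 = 0.04668461 m
BW = 70 * 0.04668461 / 6.7400 = 0.4849 deg

0.4849 deg


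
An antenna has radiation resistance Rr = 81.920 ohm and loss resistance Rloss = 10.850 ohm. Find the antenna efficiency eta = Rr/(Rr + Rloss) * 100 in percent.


eta = 81.920 / (81.920 + 10.850) * 100 = 88.30%

88.30%


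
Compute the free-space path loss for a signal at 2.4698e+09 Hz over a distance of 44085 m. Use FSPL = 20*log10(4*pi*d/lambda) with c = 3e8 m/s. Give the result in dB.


lambda = c / f = 3.0000e+08 / 2.4698e+09 = 0.1214673 m
FSPL = 20 * log10(4*pi*44085/0.1214673) = 133.2 dB

133.2 dB


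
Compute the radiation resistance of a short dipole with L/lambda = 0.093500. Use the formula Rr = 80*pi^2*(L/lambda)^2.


Rr = 80 * pi^2 * (0.093500)^2 = 80 * 9.869604 * 8.742250e-03 = 6.903 ohm

6.903 ohm


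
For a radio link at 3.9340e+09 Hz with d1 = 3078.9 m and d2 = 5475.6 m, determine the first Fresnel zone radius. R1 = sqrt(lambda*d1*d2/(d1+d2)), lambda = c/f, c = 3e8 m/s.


lambda = c / f = 3.0000e+08 / 3.9340e+09 = 0.07625826 m
R1 = sqrt(0.07625826 * 3078.9 * 5475.6 / (3078.9 + 5475.6)) = 12.26 m

12.26 m


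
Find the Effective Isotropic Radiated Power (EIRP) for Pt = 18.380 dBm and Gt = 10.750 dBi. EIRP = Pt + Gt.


EIRP = Pt + Gt = 18.380 + 10.750 = 29.13 dBm

29.13 dBm


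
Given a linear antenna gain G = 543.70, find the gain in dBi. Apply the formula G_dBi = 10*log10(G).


G_dBi = 10 * log10(543.70) = 27.35 dBi

27.35 dBi


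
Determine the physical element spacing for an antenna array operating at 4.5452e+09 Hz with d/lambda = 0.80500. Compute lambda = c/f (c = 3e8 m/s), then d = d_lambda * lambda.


lambda = c / f = 3.0000e+08 / 4.5452e+09 = 0.06600370 m
d = 0.80500 * 0.06600370 = 0.05313 m

0.05313 m


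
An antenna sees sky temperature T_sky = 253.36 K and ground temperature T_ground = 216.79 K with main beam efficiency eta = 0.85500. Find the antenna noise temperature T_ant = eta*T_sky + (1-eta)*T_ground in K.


T_ant = 0.85500 * 253.36 + (1 - 0.85500) * 216.79 = 248.1 K

248.1 K


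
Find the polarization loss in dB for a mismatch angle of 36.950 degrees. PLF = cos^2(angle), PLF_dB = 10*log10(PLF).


PLF_linear = cos^2(36.950 deg) = 0.6386573
PLF_dB = 10 * log10(0.6386573) = -1.947 dB

-1.947 dB


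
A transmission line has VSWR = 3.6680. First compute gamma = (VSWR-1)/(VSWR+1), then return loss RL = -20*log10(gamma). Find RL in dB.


gamma = (3.6680 - 1) / (3.6680 + 1) = 0.5715510
RL = -20 * log10(0.5715510) = 4.859 dB

4.859 dB


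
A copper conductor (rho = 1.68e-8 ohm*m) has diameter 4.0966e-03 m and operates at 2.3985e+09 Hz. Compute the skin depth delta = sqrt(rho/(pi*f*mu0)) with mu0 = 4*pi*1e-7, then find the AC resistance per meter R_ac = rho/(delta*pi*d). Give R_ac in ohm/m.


delta = sqrt(1.68e-8 / (pi * 2.3985e+09 * 4*pi*1e-7)) = 1.332002e-06 m
R_ac = 1.68e-8 / (1.332002e-06 * pi * 4.0966e-03) = 0.9800 ohm/m

0.9800 ohm/m


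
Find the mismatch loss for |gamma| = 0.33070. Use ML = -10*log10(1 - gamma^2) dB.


ML = -10 * log10(1 - 0.33070^2) = -10 * log10(0.89063751) = 0.5030 dB

0.5030 dB


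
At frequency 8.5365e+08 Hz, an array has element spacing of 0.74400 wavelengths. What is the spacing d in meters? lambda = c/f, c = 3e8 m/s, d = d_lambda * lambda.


lambda = c / f = 3.0000e+08 / 8.5365e+08 = 0.3514321 m
d = 0.74400 * 0.3514321 = 0.2615 m

0.2615 m


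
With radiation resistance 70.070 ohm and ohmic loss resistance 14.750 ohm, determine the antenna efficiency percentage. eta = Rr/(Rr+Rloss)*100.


eta = 70.070 / (70.070 + 14.750) * 100 = 82.61%

82.61%


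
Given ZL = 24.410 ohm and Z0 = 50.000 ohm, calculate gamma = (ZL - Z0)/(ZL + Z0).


gamma = (24.410 - 50.000) / (24.410 + 50.000) = -0.3439

-0.3439


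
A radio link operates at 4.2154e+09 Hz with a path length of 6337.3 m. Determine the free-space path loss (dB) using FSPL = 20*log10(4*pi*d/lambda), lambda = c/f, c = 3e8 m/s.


lambda = c / f = 3.0000e+08 / 4.2154e+09 = 0.07116762 m
FSPL = 20 * log10(4*pi*6337.3/0.07116762) = 121.0 dB

121.0 dB


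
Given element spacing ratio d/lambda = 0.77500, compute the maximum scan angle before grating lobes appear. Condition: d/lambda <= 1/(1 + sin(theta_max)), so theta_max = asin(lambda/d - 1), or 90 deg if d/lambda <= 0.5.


lambda/d - 1 = 1/0.77500 - 1 = 0.2903226
theta_max = asin(0.2903226) = 16.88 deg

16.88 deg


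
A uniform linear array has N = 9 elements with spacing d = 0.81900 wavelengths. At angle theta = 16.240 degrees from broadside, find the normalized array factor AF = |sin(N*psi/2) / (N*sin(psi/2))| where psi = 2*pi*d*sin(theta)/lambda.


psi = 2*pi*0.81900*sin(16.240 deg) = 1.439118 rad
AF = |sin(9*1.439118/2) / (9*sin(1.439118/2))| = 0.03231

0.03231


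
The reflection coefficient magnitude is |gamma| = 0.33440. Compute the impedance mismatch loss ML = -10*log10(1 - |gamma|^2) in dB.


ML = -10 * log10(1 - 0.33440^2) = -10 * log10(0.88817664) = 0.5150 dB

0.5150 dB


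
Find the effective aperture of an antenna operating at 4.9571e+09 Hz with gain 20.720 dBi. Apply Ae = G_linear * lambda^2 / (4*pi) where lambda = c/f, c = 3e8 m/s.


lambda = c / f = 3.0000e+08 / 4.9571e+09 = 0.06051926 m
G_linear = 10^(20.720/10) = 118.0321
Ae = G_linear * lambda^2 / (4*pi) = 118.0321 * 0.06051926^2 / (4*pi) = 0.03440 m^2

0.03440 m^2


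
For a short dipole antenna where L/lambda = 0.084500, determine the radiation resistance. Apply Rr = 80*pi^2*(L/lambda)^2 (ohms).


Rr = 80 * pi^2 * (0.084500)^2 = 80 * 9.869604 * 7.140250e-03 = 5.638 ohm

5.638 ohm


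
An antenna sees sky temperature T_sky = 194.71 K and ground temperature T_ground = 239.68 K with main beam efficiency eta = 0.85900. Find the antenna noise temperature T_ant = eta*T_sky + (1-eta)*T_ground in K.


T_ant = 0.85900 * 194.71 + (1 - 0.85900) * 239.68 = 201.1 K

201.1 K


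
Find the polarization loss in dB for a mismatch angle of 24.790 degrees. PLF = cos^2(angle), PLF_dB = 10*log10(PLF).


PLF_linear = cos^2(24.790 deg) = 0.8241928
PLF_dB = 10 * log10(0.8241928) = -0.8397 dB

-0.8397 dB


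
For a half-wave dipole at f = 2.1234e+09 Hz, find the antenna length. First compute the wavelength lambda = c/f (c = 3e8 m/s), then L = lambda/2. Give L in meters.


lambda = c / f = 3.0000e+08 / 2.1234e+09 = 0.1412828 m
L = lambda / 2 = 0.1412828 / 2 = 0.07064 m

0.07064 m


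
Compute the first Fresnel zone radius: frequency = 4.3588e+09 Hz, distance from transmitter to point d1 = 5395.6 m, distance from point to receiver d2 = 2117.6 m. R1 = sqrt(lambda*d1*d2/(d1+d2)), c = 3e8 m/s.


lambda = c / f = 3.0000e+08 / 4.3588e+09 = 0.06882628 m
R1 = sqrt(0.06882628 * 5395.6 * 2117.6 / (5395.6 + 2117.6)) = 10.23 m

10.23 m


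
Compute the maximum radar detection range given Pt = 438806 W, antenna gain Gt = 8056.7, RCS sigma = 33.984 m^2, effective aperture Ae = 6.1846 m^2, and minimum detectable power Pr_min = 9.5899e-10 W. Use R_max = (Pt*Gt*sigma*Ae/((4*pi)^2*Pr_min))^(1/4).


R^4 = 438806*8056.7*33.984*6.1846 / ((4*pi)^2 * 9.5899e-10) = 4.906616e+18
R_max = 4.906616e+18^0.25 = 47065 m

47065 m


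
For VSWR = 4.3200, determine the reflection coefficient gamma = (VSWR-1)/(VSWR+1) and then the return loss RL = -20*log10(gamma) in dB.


gamma = (4.3200 - 1) / (4.3200 + 1) = 0.6240602
RL = -20 * log10(0.6240602) = 4.095 dB

4.095 dB


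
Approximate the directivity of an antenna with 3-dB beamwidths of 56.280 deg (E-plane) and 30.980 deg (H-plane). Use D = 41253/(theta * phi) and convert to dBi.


D_linear = 41253 / (56.280 * 30.980) = 23.66029
D_dBi = 10 * log10(23.66029) = 13.74 dBi

13.74 dBi


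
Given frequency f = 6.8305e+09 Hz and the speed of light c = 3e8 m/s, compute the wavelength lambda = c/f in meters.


lambda = c / f = 3.0000e+08 / 6.8305e+09 = 0.04392 m

0.04392 m


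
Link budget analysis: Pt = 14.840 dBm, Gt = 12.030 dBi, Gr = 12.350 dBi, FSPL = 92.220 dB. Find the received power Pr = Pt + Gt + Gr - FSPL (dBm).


Pr = 14.840 + 12.030 + 12.350 - 92.220 = -53.00 dBm

-53.00 dBm


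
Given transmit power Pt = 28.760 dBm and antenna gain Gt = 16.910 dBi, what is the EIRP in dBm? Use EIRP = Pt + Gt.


EIRP = Pt + Gt = 28.760 + 16.910 = 45.67 dBm

45.67 dBm


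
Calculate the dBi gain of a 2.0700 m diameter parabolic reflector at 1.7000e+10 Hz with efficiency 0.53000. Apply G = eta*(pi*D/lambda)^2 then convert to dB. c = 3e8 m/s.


lambda = c / f = 3.0000e+08 / 1.7000e+10 = 0.01764706 m
G_linear = 0.53000 * (pi * 2.0700 / 0.01764706)^2 = 71973.33
G_dBi = 10 * log10(71973.33) = 48.57 dBi

48.57 dBi


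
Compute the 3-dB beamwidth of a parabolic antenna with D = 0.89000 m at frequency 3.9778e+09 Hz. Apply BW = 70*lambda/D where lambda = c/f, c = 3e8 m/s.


lambda = c / f = 3.0000e+08 / 3.9778e+09 = 0.07541857 m
BW = 70 * 0.07541857 / 0.89000 = 5.932 deg

5.932 deg


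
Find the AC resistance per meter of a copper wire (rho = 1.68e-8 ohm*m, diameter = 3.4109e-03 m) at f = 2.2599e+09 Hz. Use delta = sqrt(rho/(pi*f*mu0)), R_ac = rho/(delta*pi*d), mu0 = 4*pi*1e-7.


delta = sqrt(1.68e-8 / (pi * 2.2599e+09 * 4*pi*1e-7)) = 1.372240e-06 m
R_ac = 1.68e-8 / (1.372240e-06 * pi * 3.4109e-03) = 1.143 ohm/m

1.143 ohm/m


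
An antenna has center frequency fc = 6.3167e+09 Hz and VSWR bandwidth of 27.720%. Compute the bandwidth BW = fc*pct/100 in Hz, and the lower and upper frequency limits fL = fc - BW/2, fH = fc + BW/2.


BW = 6.3167e+09 * 27.720/100 = 1.750989e+09 Hz
fL = 6.3167e+09 - 1.750989e+09/2 = 5.441e+09 Hz
fH = 6.3167e+09 + 1.750989e+09/2 = 7.192e+09 Hz

BW=1.751e+09 Hz, fL=5.441e+09 Hz, fH=7.192e+09 Hz


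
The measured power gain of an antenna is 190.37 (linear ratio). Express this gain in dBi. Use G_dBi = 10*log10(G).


G_dBi = 10 * log10(190.37) = 22.80 dBi

22.80 dBi


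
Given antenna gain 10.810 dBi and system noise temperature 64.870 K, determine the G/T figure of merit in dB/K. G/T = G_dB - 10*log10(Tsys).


G/T = 10.810 - 10*log10(64.870) = 10.810 - 18.12044 = -7.310 dB/K

-7.310 dB/K


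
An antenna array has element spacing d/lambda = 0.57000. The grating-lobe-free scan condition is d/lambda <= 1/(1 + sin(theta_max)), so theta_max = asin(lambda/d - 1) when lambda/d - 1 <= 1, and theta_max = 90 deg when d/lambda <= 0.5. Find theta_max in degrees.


lambda/d - 1 = 1/0.57000 - 1 = 0.7543860
theta_max = asin(0.7543860) = 48.97 deg

48.97 deg


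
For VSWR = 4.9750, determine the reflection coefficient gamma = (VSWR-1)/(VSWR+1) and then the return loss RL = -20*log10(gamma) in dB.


gamma = (4.9750 - 1) / (4.9750 + 1) = 0.6652720
RL = -20 * log10(0.6652720) = 3.540 dB

3.540 dB


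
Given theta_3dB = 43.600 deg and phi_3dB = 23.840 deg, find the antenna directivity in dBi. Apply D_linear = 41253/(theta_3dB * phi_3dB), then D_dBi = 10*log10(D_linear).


D_linear = 41253 / (43.600 * 23.840) = 39.68833
D_dBi = 10 * log10(39.68833) = 15.99 dBi

15.99 dBi


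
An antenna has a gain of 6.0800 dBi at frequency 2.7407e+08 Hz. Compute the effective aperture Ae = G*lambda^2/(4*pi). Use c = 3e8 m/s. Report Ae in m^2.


lambda = c / f = 3.0000e+08 / 2.7407e+08 = 1.094611 m
G_linear = 10^(6.0800/10) = 4.055085
Ae = G_linear * lambda^2 / (4*pi) = 4.055085 * 1.094611^2 / (4*pi) = 0.3866 m^2

0.3866 m^2


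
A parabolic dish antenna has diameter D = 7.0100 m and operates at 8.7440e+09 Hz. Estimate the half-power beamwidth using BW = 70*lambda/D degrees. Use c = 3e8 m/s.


lambda = c / f = 3.0000e+08 / 8.7440e+09 = 0.03430924 m
BW = 70 * 0.03430924 / 7.0100 = 0.3426 deg

0.3426 deg


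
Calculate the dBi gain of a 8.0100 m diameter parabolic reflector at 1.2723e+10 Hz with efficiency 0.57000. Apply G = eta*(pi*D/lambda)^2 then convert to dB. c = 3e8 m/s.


lambda = c / f = 3.0000e+08 / 1.2723e+10 = 0.02357934 m
G_linear = 0.57000 * (pi * 8.0100 / 0.02357934)^2 = 649196.8
G_dBi = 10 * log10(649196.8) = 58.12 dBi

58.12 dBi


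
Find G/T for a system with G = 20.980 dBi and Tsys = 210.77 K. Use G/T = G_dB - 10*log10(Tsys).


G/T = 20.980 - 10*log10(210.77) = 20.980 - 23.23809 = -2.258 dB/K

-2.258 dB/K


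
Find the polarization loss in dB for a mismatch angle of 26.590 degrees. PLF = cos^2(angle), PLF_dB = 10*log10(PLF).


PLF_linear = cos^2(26.590 deg) = 0.7996515
PLF_dB = 10 * log10(0.7996515) = -0.9710 dB

-0.9710 dB


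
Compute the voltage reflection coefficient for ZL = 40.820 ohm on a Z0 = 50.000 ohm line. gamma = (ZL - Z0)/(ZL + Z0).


gamma = (40.820 - 50.000) / (40.820 + 50.000) = -0.1011

-0.1011


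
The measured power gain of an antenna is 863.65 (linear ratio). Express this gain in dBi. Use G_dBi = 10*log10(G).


G_dBi = 10 * log10(863.65) = 29.36 dBi

29.36 dBi


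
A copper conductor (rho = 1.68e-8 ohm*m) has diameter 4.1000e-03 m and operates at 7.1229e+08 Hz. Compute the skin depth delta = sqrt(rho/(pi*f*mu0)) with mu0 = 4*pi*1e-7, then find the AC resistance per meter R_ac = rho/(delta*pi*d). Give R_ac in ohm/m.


delta = sqrt(1.68e-8 / (pi * 7.1229e+08 * 4*pi*1e-7)) = 2.444254e-06 m
R_ac = 1.68e-8 / (2.444254e-06 * pi * 4.1000e-03) = 0.5336 ohm/m

0.5336 ohm/m


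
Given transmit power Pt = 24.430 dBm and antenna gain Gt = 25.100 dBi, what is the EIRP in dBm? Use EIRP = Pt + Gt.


EIRP = Pt + Gt = 24.430 + 25.100 = 49.53 dBm

49.53 dBm


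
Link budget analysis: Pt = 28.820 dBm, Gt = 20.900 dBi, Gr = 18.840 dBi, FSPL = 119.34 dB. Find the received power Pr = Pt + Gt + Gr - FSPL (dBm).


Pr = 28.820 + 20.900 + 18.840 - 119.34 = -50.78 dBm

-50.78 dBm


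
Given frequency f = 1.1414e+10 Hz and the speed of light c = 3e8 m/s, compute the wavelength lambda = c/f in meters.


lambda = c / f = 3.0000e+08 / 1.1414e+10 = 0.02628 m

0.02628 m


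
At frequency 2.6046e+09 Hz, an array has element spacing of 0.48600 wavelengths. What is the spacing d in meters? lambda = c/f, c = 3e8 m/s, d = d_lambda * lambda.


lambda = c / f = 3.0000e+08 / 2.6046e+09 = 0.1151808 m
d = 0.48600 * 0.1151808 = 0.05598 m

0.05598 m


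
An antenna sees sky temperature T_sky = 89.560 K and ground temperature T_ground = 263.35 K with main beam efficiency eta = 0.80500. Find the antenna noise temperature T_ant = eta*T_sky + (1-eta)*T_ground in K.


T_ant = 0.80500 * 89.560 + (1 - 0.80500) * 263.35 = 123.4 K

123.4 K


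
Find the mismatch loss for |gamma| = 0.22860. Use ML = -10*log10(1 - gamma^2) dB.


ML = -10 * log10(1 - 0.22860^2) = -10 * log10(0.94774204) = 0.2331 dB

0.2331 dB


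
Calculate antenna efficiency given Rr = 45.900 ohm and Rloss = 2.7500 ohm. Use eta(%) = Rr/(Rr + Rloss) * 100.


eta = 45.900 / (45.900 + 2.7500) * 100 = 94.35%

94.35%


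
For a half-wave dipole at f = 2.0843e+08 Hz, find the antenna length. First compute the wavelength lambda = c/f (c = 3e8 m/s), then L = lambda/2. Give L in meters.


lambda = c / f = 3.0000e+08 / 2.0843e+08 = 1.439332 m
L = lambda / 2 = 1.439332 / 2 = 0.7197 m

0.7197 m


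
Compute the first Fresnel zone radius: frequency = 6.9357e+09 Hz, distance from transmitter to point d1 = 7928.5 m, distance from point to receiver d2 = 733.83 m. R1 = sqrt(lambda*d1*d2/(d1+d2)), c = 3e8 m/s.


lambda = c / f = 3.0000e+08 / 6.9357e+09 = 0.04325447 m
R1 = sqrt(0.04325447 * 7928.5 * 733.83 / (7928.5 + 733.83)) = 5.390 m

5.390 m


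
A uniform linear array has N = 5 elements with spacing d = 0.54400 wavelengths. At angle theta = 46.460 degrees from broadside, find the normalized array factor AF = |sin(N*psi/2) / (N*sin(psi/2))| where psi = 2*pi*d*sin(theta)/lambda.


psi = 2*pi*0.54400*sin(46.460 deg) = 2.477725 rad
AF = |sin(5*2.477725/2) / (5*sin(2.477725/2))| = 0.01878

0.01878


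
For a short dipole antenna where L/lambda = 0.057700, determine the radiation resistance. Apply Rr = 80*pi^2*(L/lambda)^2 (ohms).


Rr = 80 * pi^2 * (0.057700)^2 = 80 * 9.869604 * 3.329290e-03 = 2.629 ohm

2.629 ohm


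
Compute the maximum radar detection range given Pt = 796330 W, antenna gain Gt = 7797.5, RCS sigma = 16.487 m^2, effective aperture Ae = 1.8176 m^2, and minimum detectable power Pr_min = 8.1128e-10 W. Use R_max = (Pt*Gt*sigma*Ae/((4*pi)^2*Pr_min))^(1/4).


R^4 = 796330*7797.5*16.487*1.8176 / ((4*pi)^2 * 8.1128e-10) = 1.452439e+18
R_max = 1.452439e+18^0.25 = 34716 m

34716 m


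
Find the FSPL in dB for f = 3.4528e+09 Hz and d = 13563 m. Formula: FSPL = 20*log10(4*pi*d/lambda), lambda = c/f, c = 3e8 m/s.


lambda = c / f = 3.0000e+08 / 3.4528e+09 = 0.08688601 m
FSPL = 20 * log10(4*pi*13563/0.08688601) = 125.9 dB

125.9 dB


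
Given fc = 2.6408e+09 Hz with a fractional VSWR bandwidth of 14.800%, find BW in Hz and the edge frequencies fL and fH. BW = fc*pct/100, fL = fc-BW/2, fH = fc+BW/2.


BW = 2.6408e+09 * 14.800/100 = 3.908384e+08 Hz
fL = 2.6408e+09 - 3.908384e+08/2 = 2.445e+09 Hz
fH = 2.6408e+09 + 3.908384e+08/2 = 2.836e+09 Hz

BW=3.908e+08 Hz, fL=2.445e+09 Hz, fH=2.836e+09 Hz


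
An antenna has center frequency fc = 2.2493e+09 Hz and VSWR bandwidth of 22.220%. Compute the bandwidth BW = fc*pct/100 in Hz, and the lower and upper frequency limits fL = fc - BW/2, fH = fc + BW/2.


BW = 2.2493e+09 * 22.220/100 = 4.997945e+08 Hz
fL = 2.2493e+09 - 4.997945e+08/2 = 1.999e+09 Hz
fH = 2.2493e+09 + 4.997945e+08/2 = 2.499e+09 Hz

BW=4.998e+08 Hz, fL=1.999e+09 Hz, fH=2.499e+09 Hz


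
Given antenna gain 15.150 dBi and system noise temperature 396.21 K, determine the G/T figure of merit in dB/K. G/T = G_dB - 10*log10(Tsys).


G/T = 15.150 - 10*log10(396.21) = 15.150 - 25.97925 = -10.83 dB/K

-10.83 dB/K


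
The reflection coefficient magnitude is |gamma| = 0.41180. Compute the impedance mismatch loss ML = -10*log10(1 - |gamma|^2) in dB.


ML = -10 * log10(1 - 0.41180^2) = -10 * log10(0.83042076) = 0.8070 dB

0.8070 dB


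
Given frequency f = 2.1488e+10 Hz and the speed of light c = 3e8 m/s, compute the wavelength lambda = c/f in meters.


lambda = c / f = 3.0000e+08 / 2.1488e+10 = 0.01396 m

0.01396 m


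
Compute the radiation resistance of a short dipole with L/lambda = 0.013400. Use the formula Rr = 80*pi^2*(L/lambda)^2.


Rr = 80 * pi^2 * (0.013400)^2 = 80 * 9.869604 * 1.795600e-04 = 0.1418 ohm

0.1418 ohm


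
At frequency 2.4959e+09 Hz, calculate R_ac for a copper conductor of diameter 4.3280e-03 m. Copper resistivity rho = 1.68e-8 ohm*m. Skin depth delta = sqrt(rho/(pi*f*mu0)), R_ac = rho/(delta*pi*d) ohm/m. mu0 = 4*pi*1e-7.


delta = sqrt(1.68e-8 / (pi * 2.4959e+09 * 4*pi*1e-7)) = 1.305753e-06 m
R_ac = 1.68e-8 / (1.305753e-06 * pi * 4.3280e-03) = 0.9463 ohm/m

0.9463 ohm/m


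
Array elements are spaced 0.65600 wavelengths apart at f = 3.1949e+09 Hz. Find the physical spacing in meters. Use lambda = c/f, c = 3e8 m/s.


lambda = c / f = 3.0000e+08 / 3.1949e+09 = 0.09389965 m
d = 0.65600 * 0.09389965 = 0.06160 m

0.06160 m


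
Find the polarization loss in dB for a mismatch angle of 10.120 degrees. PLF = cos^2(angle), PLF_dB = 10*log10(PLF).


PLF_linear = cos^2(10.120 deg) = 0.9691259
PLF_dB = 10 * log10(0.9691259) = -0.1362 dB

-0.1362 dB


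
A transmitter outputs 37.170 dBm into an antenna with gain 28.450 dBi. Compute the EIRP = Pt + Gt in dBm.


EIRP = Pt + Gt = 37.170 + 28.450 = 65.62 dBm

65.62 dBm


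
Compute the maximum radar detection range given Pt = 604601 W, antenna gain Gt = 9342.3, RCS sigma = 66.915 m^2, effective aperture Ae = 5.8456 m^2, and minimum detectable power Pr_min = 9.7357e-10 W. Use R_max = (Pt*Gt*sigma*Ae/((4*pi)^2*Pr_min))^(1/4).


R^4 = 604601*9342.3*66.915*5.8456 / ((4*pi)^2 * 9.7357e-10) = 1.437104e+19
R_max = 1.437104e+19^0.25 = 61570 m

61570 m


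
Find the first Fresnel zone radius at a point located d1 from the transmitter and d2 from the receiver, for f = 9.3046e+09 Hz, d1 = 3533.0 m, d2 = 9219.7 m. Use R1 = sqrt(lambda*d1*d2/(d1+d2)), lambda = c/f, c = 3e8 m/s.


lambda = c / f = 3.0000e+08 / 9.3046e+09 = 0.03224212 m
R1 = sqrt(0.03224212 * 3533.0 * 9219.7 / (3533.0 + 9219.7)) = 9.075 m

9.075 m


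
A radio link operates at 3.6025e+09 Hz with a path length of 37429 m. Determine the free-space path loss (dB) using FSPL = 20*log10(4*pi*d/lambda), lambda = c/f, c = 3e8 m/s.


lambda = c / f = 3.0000e+08 / 3.6025e+09 = 0.08327550 m
FSPL = 20 * log10(4*pi*37429/0.08327550) = 135.0 dB

135.0 dB


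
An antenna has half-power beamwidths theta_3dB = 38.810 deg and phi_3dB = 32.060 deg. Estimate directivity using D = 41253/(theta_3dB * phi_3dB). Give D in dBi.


D_linear = 41253 / (38.810 * 32.060) = 33.15495
D_dBi = 10 * log10(33.15495) = 15.21 dBi

15.21 dBi


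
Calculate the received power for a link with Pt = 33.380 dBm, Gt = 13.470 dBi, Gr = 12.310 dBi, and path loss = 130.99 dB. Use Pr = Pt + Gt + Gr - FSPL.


Pr = 33.380 + 13.470 + 12.310 - 130.99 = -71.83 dBm

-71.83 dBm


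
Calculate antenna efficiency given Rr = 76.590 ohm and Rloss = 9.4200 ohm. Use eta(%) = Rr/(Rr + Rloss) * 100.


eta = 76.590 / (76.590 + 9.4200) * 100 = 89.05%

89.05%


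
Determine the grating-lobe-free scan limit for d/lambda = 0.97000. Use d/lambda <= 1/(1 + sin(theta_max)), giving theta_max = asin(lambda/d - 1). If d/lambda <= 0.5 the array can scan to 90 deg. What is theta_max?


lambda/d - 1 = 1/0.97000 - 1 = 0.03092784
theta_max = asin(0.03092784) = 1.772 deg

1.772 deg


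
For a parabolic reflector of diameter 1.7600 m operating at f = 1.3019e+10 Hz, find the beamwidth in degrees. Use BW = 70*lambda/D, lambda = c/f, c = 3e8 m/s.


lambda = c / f = 3.0000e+08 / 1.3019e+10 = 0.02304324 m
BW = 70 * 0.02304324 / 1.7600 = 0.9165 deg

0.9165 deg


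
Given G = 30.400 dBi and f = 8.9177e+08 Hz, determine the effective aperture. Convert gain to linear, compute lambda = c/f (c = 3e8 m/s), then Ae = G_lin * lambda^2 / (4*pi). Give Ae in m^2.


lambda = c / f = 3.0000e+08 / 8.9177e+08 = 0.3364096 m
G_linear = 10^(30.400/10) = 1096.478
Ae = G_linear * lambda^2 / (4*pi) = 1096.478 * 0.3364096^2 / (4*pi) = 9.875 m^2

9.875 m^2


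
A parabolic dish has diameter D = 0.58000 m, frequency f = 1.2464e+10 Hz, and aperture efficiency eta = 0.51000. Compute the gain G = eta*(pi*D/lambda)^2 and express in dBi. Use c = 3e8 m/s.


lambda = c / f = 3.0000e+08 / 1.2464e+10 = 0.02406932 m
G_linear = 0.51000 * (pi * 0.58000 / 0.02406932)^2 = 2922.794
G_dBi = 10 * log10(2922.794) = 34.66 dBi

34.66 dBi


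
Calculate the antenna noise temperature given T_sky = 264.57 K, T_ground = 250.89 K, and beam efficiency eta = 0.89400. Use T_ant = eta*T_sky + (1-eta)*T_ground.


T_ant = 0.89400 * 264.57 + (1 - 0.89400) * 250.89 = 263.1 K

263.1 K


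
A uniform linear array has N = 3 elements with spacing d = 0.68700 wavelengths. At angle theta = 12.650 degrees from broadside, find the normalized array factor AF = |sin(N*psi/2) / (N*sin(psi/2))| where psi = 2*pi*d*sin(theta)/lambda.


psi = 2*pi*0.68700*sin(12.650 deg) = 0.9453017 rad
AF = |sin(3*0.9453017/2) / (3*sin(0.9453017/2))| = 0.7237

0.7237


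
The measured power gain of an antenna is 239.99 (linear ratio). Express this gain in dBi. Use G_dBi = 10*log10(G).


G_dBi = 10 * log10(239.99) = 23.80 dBi

23.80 dBi


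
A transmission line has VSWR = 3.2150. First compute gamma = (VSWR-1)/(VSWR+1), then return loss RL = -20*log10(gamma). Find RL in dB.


gamma = (3.2150 - 1) / (3.2150 + 1) = 0.5255042
RL = -20 * log10(0.5255042) = 5.588 dB

5.588 dB


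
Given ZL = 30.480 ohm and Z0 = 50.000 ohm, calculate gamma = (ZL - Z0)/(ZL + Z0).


gamma = (30.480 - 50.000) / (30.480 + 50.000) = -0.2425

-0.2425


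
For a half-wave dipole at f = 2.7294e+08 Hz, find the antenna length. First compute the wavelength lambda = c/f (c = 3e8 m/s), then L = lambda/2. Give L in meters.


lambda = c / f = 3.0000e+08 / 2.7294e+08 = 1.099143 m
L = lambda / 2 = 1.099143 / 2 = 0.5496 m

0.5496 m


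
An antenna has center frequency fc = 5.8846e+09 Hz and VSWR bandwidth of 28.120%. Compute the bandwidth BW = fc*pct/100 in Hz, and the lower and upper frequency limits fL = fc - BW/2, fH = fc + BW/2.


BW = 5.8846e+09 * 28.120/100 = 1.654750e+09 Hz
fL = 5.8846e+09 - 1.654750e+09/2 = 5.057e+09 Hz
fH = 5.8846e+09 + 1.654750e+09/2 = 6.712e+09 Hz

BW=1.655e+09 Hz, fL=5.057e+09 Hz, fH=6.712e+09 Hz
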